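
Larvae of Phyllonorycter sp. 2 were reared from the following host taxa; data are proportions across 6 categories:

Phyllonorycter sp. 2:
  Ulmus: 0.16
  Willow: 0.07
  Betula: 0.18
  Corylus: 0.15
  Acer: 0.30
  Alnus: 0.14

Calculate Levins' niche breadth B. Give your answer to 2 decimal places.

Σpᵢ² = 0.16² + 0.07² + 0.18² + 0.15² + 0.30² + 0.14² = 0.0256 + 0.0049 + 0.0324 + 0.0225 + 0.0900 + 0.0196 = 0.1950
B = 1 / 0.1950 = 5.1282

5.13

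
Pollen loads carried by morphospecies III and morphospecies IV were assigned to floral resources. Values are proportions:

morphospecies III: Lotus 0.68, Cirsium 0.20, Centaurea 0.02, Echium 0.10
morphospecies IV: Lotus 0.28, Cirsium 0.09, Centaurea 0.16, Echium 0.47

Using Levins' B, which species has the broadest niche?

Σp_IIIᵢ² = 0.68² + 0.20² + 0.02² + 0.10² = 0.4624 + 0.0400 + 0.0004 + 0.0100 = 0.5128
B_III = 1 / 0.5128 = 1.9501
Σp_IVᵢ² = 0.28² + 0.09² + 0.16² + 0.47² = 0.0784 + 0.0081 + 0.0256 + 0.2209 = 0.3330
B_IV = 1 / 0.3330 = 3.0030
Highest B → broadest niche (most generalist): morphospecies IV (B = 3.00).

morphospecies IV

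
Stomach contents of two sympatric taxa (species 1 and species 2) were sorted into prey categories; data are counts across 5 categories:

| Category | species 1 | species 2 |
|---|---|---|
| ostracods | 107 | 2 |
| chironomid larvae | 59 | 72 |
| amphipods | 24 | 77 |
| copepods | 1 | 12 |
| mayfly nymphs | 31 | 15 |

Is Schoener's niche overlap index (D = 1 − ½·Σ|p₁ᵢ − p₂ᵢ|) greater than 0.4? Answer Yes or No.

Proportions for species 1 (n=222): 107/222=0.4820, 59/222=0.2658, 24/222=0.1081, 1/222=0.0045, 31/222=0.1396
Proportions for species 2 (n=178): 2/178=0.0112, 72/178=0.4045, 77/178=0.4326, 12/178=0.0674, 15/178=0.0843
Σ|p₁ᵢ − p₂ᵢ| = 0.4708 + 0.1387 + 0.3245 + 0.0629 + 0.0553 = 1.0522
D = 1 − ½ × 1.0522 = 1 − 0.52610 = 0.47390
D = 0.47390 > 0.4 → Yes.

Yes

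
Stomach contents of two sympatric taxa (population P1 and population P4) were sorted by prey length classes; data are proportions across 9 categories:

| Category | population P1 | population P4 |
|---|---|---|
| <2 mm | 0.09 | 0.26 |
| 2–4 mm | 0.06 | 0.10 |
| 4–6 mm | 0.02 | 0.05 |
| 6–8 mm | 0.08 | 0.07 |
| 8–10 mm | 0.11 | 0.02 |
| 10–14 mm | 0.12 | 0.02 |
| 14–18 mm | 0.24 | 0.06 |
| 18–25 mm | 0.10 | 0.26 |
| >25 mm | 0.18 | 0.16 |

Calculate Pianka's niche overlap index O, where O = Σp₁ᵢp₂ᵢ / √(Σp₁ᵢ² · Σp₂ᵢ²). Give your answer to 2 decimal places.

0.67

Σ p₁ᵢp₂ᵢ = 0.0234 + 0.0060 + 0.0010 + 0.0056 + 0.0022 + 0.0024 + 0.0144 + 0.0260 + 0.0288 = 0.1098
Σp_1ᵢ² = 0.09² + 0.06² + 0.02² + 0.08² + 0.11² + 0.12² + 0.24² + 0.10² + 0.18² = 0.0081 + 0.0036 + 0.0004 + 0.0064 + 0.0121 + 0.0144 + 0.0576 + 0.0100 + 0.0324 = 0.1450
Σp_2ᵢ² = 0.26² + 0.10² + 0.05² + 0.07² + 0.02² + 0.02² + 0.06² + 0.26² + 0.16² = 0.0676 + 0.0100 + 0.0025 + 0.0049 + 0.0004 + 0.0004 + 0.0036 + 0.0676 + 0.0256 = 0.1826
O = 0.1098 / √(0.1450 × 0.1826) = 0.1098 / 0.16272 = 0.6748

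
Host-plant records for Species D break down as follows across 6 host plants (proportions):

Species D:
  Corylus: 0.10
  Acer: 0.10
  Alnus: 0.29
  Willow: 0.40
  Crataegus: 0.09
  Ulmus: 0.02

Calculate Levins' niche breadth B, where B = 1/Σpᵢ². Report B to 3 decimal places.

3.668

Σpᵢ² = 0.10² + 0.10² + 0.29² + 0.40² + 0.09² + 0.02² = 0.0100 + 0.0100 + 0.0841 + 0.1600 + 0.0081 + 0.0004 = 0.2726
B = 1 / 0.2726 = 3.66838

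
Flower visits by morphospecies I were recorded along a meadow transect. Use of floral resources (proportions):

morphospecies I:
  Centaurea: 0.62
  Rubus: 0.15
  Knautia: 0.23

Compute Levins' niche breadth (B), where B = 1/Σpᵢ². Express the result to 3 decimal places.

2.175

Σpᵢ² = 0.62² + 0.15² + 0.23² = 0.3844 + 0.0225 + 0.0529 = 0.4598
B = 1 / 0.4598 = 2.17486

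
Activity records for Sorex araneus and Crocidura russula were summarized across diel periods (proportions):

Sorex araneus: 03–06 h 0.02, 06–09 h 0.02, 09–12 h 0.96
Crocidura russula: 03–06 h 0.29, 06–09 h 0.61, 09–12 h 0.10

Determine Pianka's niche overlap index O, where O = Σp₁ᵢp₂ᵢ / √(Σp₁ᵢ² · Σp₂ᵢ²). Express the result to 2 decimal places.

0.17

Σ p₁ᵢp₂ᵢ = 0.0058 + 0.0122 + 0.0960 = 0.1140
Σp_1ᵢ² = 0.02² + 0.02² + 0.96² = 0.0004 + 0.0004 + 0.9216 = 0.9224
Σp_2ᵢ² = 0.29² + 0.61² + 0.10² = 0.0841 + 0.3721 + 0.0100 = 0.4662
O = 0.1140 / √(0.9224 × 0.4662) = 0.1140 / 0.65576 = 0.1738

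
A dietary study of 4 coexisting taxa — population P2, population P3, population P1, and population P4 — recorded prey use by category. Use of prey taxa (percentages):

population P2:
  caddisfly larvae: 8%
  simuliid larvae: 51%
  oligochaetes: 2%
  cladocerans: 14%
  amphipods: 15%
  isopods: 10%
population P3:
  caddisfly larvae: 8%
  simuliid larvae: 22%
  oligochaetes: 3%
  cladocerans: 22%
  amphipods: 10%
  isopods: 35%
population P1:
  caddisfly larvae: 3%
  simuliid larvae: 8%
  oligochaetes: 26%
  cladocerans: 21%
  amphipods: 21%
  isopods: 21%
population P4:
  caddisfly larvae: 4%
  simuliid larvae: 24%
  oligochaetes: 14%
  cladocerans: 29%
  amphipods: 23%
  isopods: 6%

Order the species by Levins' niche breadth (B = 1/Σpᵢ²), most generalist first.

Convert percentages to proportions (divide by 100).
Σp_P2ᵢ² = 0.08² + 0.51² + 0.02² + 0.14² + 0.15² + 0.10² = 0.0064 + 0.2601 + 0.0004 + 0.0196 + 0.0225 + 0.0100 = 0.3190
B_P2 = 1 / 0.3190 = 3.1348
Σp_P3ᵢ² = 0.08² + 0.22² + 0.03² + 0.22² + 0.10² + 0.35² = 0.0064 + 0.0484 + 0.0009 + 0.0484 + 0.0100 + 0.1225 = 0.2366
B_P3 = 1 / 0.2366 = 4.2265
Σp_P1ᵢ² = 0.03² + 0.08² + 0.26² + 0.21² + 0.21² + 0.21² = 0.0009 + 0.0064 + 0.0676 + 0.0441 + 0.0441 + 0.0441 = 0.2072
B_P1 = 1 / 0.2072 = 4.8263
Σp_P4ᵢ² = 0.04² + 0.24² + 0.14² + 0.29² + 0.23² + 0.06² = 0.0016 + 0.0576 + 0.0196 + 0.0841 + 0.0529 + 0.0036 = 0.2194
B_P4 = 1 / 0.2194 = 4.5579
Ranking by B (broadest → narrowest): population P1 (4.83) > population P4 (4.56) > population P3 (4.23) > population P2 (3.13)

population P1 > population P4 > population P3 > population P2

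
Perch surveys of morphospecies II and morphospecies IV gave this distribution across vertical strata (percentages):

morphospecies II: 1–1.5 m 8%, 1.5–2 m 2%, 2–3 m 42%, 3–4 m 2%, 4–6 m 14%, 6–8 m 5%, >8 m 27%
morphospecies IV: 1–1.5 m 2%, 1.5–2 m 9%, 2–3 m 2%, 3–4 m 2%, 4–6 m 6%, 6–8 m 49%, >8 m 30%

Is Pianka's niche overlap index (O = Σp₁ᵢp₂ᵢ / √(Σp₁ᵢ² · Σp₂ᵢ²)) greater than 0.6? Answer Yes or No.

Convert percentages to proportions (divide by 100).
Σ p₁ᵢp₂ᵢ = 0.0016 + 0.0018 + 0.0084 + 0.0004 + 0.0084 + 0.0245 + 0.0810 = 0.1261
Σp_1ᵢ² = 0.08² + 0.02² + 0.42² + 0.02² + 0.14² + 0.05² + 0.27² = 0.0064 + 0.0004 + 0.1764 + 0.0004 + 0.0196 + 0.0025 + 0.0729 = 0.2786
Σp_2ᵢ² = 0.02² + 0.09² + 0.02² + 0.02² + 0.06² + 0.49² + 0.30² = 0.0004 + 0.0081 + 0.0004 + 0.0004 + 0.0036 + 0.2401 + 0.0900 = 0.3430
O = 0.1261 / √(0.2786 × 0.3430) = 0.1261 / 0.30913 = 0.4079
O = 0.4079 < 0.6 → No.

No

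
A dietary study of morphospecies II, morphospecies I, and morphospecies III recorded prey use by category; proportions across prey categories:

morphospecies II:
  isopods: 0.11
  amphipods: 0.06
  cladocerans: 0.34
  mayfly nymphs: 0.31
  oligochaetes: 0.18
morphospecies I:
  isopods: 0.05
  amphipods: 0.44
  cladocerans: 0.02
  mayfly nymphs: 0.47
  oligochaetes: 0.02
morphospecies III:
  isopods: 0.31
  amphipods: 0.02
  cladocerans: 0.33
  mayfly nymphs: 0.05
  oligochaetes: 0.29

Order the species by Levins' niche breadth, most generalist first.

morphospecies II > morphospecies III > morphospecies I

Σp_IIᵢ² = 0.11² + 0.06² + 0.34² + 0.31² + 0.18² = 0.0121 + 0.0036 + 0.1156 + 0.0961 + 0.0324 = 0.2598
B_II = 1 / 0.2598 = 3.8491
Σp_Iᵢ² = 0.05² + 0.44² + 0.02² + 0.47² + 0.02² = 0.0025 + 0.1936 + 0.0004 + 0.2209 + 0.0004 = 0.4178
B_I = 1 / 0.4178 = 2.3935
Σp_IIIᵢ² = 0.31² + 0.02² + 0.33² + 0.05² + 0.29² = 0.0961 + 0.0004 + 0.1089 + 0.0025 + 0.0841 = 0.2920
B_III = 1 / 0.2920 = 3.4247
Ranking by B (broadest → narrowest): morphospecies II (3.85) > morphospecies III (3.42) > morphospecies I (2.39)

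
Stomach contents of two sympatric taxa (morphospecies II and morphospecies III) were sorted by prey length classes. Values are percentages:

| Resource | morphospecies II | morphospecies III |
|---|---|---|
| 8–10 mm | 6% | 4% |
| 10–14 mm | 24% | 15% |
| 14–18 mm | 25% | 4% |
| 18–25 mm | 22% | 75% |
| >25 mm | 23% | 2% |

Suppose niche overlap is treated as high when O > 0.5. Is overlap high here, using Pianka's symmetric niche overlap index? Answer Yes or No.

Convert percentages to proportions (divide by 100).
Σ p₁ᵢp₂ᵢ = 0.0024 + 0.0360 + 0.0100 + 0.1650 + 0.0046 = 0.2180
Σp_1ᵢ² = 0.06² + 0.24² + 0.25² + 0.22² + 0.23² = 0.0036 + 0.0576 + 0.0625 + 0.0484 + 0.0529 = 0.2250
Σp_2ᵢ² = 0.04² + 0.15² + 0.04² + 0.75² + 0.02² = 0.0016 + 0.0225 + 0.0016 + 0.5625 + 0.0004 = 0.5886
O = 0.2180 / √(0.2250 × 0.5886) = 0.2180 / 0.36392 = 0.5990
O = 0.5990 > 0.5 → Yes.

Yes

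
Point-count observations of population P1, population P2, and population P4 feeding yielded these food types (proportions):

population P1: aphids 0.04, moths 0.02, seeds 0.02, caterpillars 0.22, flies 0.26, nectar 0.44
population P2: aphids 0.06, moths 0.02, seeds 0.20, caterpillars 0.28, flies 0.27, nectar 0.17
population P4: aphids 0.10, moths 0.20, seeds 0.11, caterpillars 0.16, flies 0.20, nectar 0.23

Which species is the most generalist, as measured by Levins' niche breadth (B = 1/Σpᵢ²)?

Σp_P1ᵢ² = 0.04² + 0.02² + 0.02² + 0.22² + 0.26² + 0.44² = 0.0016 + 0.0004 + 0.0004 + 0.0484 + 0.0676 + 0.1936 = 0.3120
B_P1 = 1 / 0.3120 = 3.2051
Σp_P2ᵢ² = 0.06² + 0.02² + 0.20² + 0.28² + 0.27² + 0.17² = 0.0036 + 0.0004 + 0.0400 + 0.0784 + 0.0729 + 0.0289 = 0.2242
B_P2 = 1 / 0.2242 = 4.4603
Σp_P4ᵢ² = 0.10² + 0.20² + 0.11² + 0.16² + 0.20² + 0.23² = 0.0100 + 0.0400 + 0.0121 + 0.0256 + 0.0400 + 0.0529 = 0.1806
B_P4 = 1 / 0.1806 = 5.5371
Highest B → broadest niche (most generalist): population P4 (B = 5.54).

population P4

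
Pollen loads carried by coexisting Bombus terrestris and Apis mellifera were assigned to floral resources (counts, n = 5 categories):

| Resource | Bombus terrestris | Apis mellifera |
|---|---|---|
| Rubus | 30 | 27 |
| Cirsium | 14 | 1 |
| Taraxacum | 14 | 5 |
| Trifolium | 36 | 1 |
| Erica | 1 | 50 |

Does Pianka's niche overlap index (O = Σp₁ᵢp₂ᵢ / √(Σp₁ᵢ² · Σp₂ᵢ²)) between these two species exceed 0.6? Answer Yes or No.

No

Proportions for Bombus terrestris (n=95): 30/95=0.3158, 14/95=0.1474, 14/95=0.1474, 36/95=0.3789, 1/95=0.0105
Proportions for Apis mellifera (n=84): 27/84=0.3214, 1/84=0.0119, 5/84=0.0595, 1/84=0.0119, 50/84=0.5952
Σ p₁ᵢp₂ᵢ = 0.101498 + 0.001754 + 0.008770 + 0.004509 + 0.006250 = 0.122781
Σp_1ᵢ² = 0.3158² + 0.1474² + 0.1474² + 0.3789² + 0.0105² = 0.099730 + 0.021727 + 0.021727 + 0.143565 + 0.000110 = 0.286859
Σp_2ᵢ² = 0.3214² + 0.0119² + 0.0595² + 0.0119² + 0.5952² = 0.103298 + 0.000142 + 0.003540 + 0.000142 + 0.354263 = 0.461385
O = 0.122781 / √(0.286859 × 0.461385) = 0.122781 / 0.3638027 = 0.3375
O = 0.3375 < 0.6 → No.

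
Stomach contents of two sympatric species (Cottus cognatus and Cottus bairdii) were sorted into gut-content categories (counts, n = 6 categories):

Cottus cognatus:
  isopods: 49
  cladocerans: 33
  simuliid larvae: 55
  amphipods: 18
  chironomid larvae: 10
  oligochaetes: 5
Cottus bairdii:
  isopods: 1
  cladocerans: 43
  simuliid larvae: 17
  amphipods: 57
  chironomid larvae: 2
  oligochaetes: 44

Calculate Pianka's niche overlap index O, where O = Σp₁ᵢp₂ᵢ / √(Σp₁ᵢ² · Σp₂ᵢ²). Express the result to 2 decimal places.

0.51

Proportions for Cottus cognatus (n=170): 49/170=0.2882, 33/170=0.1941, 55/170=0.3235, 18/170=0.1059, 10/170=0.0588, 5/170=0.0294
Proportions for Cottus bairdii (n=164): 1/164=0.0061, 43/164=0.2622, 17/164=0.1037, 57/164=0.3476, 2/164=0.0122, 44/164=0.2683
Σ p₁ᵢp₂ᵢ = 0.001758 + 0.050893 + 0.033547 + 0.036811 + 0.000717 + 0.007888 = 0.131614
Σp_1ᵢ² = 0.2882² + 0.1941² + 0.3235² + 0.1059² + 0.0588² + 0.0294² = 0.083059 + 0.037675 + 0.104652 + 0.011215 + 0.003457 + 0.000864 = 0.240922
Σp_2ᵢ² = 0.0061² + 0.2622² + 0.1037² + 0.3476² + 0.0122² + 0.2683² = 0.000037 + 0.068749 + 0.010754 + 0.120826 + 0.000149 + 0.071985 = 0.272500
O = 0.131614 / √(0.240922 × 0.272500) = 0.131614 / 0.2562250 = 0.5137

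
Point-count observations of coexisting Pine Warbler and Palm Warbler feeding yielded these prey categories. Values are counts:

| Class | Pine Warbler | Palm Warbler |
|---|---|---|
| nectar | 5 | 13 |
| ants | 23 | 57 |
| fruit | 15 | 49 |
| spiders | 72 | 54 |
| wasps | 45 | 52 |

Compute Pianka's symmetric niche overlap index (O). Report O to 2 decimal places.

0.87

Proportions for Pine Warbler (n=160): 5/160=0.0313, 23/160=0.1438, 15/160=0.0938, 72/160=0.4500, 45/160=0.2813
Proportions for Palm Warbler (n=225): 13/225=0.0578, 57/225=0.2533, 49/225=0.2178, 54/225=0.2400, 52/225=0.2311
Σ p₁ᵢp₂ᵢ = 0.001809 + 0.036425 + 0.020430 + 0.108000 + 0.065008 = 0.231672
Σp_1ᵢ² = 0.0313² + 0.1438² + 0.0938² + 0.4500² + 0.2813² = 0.000980 + 0.020678 + 0.008798 + 0.202500 + 0.079130 = 0.312086
Σp_2ᵢ² = 0.0578² + 0.2533² + 0.2178² + 0.2400² + 0.2311² = 0.003341 + 0.064161 + 0.047437 + 0.057600 + 0.053407 = 0.225946
O = 0.231672 / √(0.312086 × 0.225946) = 0.231672 / 0.2655458 = 0.8724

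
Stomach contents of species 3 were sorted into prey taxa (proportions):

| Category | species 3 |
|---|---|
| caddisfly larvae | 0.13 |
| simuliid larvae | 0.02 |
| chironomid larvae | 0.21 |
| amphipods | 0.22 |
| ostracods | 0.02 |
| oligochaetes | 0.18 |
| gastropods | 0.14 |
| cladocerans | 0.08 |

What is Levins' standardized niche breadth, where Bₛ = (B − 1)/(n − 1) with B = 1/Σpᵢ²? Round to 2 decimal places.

Σpᵢ² = 0.13² + 0.02² + 0.21² + 0.22² + 0.02² + 0.18² + 0.14² + 0.08² = 0.0169 + 0.0004 + 0.0441 + 0.0484 + 0.0004 + 0.0324 + 0.0196 + 0.0064 = 0.1686
B = 1 / 0.1686 = 5.9312
Bₛ = (B − 1)/(n − 1) = (5.9312 − 1)/(8 − 1) = 4.9312/7 = 0.7045

0.70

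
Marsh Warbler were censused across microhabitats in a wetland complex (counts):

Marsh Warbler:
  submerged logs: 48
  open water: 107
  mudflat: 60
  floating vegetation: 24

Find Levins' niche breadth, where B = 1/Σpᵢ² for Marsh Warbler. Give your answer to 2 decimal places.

Proportions for Marsh Warbler (n=239): 48/239=0.2008, 107/239=0.4477, 60/239=0.2510, 24/239=0.1004
Σpᵢ² = 0.2008² + 0.4477² + 0.2510² + 0.1004² = 0.040321 + 0.200435 + 0.063001 + 0.010080 = 0.313837
B = 1 / 0.313837 = 3.1864

3.19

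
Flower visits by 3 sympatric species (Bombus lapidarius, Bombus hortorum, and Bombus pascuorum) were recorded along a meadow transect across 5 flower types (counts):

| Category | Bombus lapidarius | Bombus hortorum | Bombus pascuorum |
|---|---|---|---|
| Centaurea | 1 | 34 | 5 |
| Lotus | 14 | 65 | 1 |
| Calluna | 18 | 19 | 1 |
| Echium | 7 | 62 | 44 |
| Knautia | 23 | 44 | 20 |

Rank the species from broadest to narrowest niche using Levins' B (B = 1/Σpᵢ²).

Proportions for Bombus lapidarius (n=63): 1/63=0.0159, 14/63=0.2222, 18/63=0.2857, 7/63=0.1111, 23/63=0.3651
Proportions for Bombus hortorum (n=224): 34/224=0.1518, 65/224=0.2902, 19/224=0.0848, 62/224=0.2768, 44/224=0.1964
Proportions for Bombus pascuorum (n=71): 5/71=0.0704, 1/71=0.0141, 1/71=0.0141, 44/71=0.6197, 20/71=0.2817
Σp_lapiᵢ² = 0.0159² + 0.2222² + 0.2857² + 0.1111² + 0.3651² = 0.000253 + 0.049373 + 0.081624 + 0.012343 + 0.133298 = 0.276891
B_lapi = 1 / 0.276891 = 3.6115
Σp_hortᵢ² = 0.1518² + 0.2902² + 0.0848² + 0.2768² + 0.1964² = 0.023043 + 0.084216 + 0.007191 + 0.076618 + 0.038573 = 0.229641
B_hort = 1 / 0.229641 = 4.3546
Σp_pascᵢ² = 0.0704² + 0.0141² + 0.0141² + 0.6197² + 0.2817² = 0.004956 + 0.000199 + 0.000199 + 0.384028 + 0.079355 = 0.468737
B_pasc = 1 / 0.468737 = 2.1334
Ranking by B (broadest → narrowest): Bombus hortorum (4.35) > Bombus lapidarius (3.61) > Bombus pascuorum (2.13)

Bombus hortorum > Bombus lapidarius > Bombus pascuorum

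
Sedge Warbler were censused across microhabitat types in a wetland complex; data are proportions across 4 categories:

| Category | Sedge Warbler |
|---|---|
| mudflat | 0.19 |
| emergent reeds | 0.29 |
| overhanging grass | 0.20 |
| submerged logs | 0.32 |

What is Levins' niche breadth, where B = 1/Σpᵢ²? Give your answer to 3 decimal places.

Σpᵢ² = 0.19² + 0.29² + 0.20² + 0.32² = 0.0361 + 0.0841 + 0.0400 + 0.1024 = 0.2626
B = 1 / 0.2626 = 3.80807

3.808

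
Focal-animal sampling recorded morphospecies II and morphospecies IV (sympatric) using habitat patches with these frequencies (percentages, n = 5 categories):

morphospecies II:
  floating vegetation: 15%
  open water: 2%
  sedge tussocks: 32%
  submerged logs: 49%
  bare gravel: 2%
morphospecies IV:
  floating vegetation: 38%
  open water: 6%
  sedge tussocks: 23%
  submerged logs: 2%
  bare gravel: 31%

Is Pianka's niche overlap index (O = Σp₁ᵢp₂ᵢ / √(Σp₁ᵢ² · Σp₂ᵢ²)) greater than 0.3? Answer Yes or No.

Convert percentages to proportions (divide by 100).
Σ p₁ᵢp₂ᵢ = 0.0570 + 0.0012 + 0.0736 + 0.0098 + 0.0062 = 0.1478
Σp_1ᵢ² = 0.15² + 0.02² + 0.32² + 0.49² + 0.02² = 0.0225 + 0.0004 + 0.1024 + 0.2401 + 0.0004 = 0.3658
Σp_2ᵢ² = 0.38² + 0.06² + 0.23² + 0.02² + 0.31² = 0.1444 + 0.0036 + 0.0529 + 0.0004 + 0.0961 = 0.2974
O = 0.1478 / √(0.3658 × 0.2974) = 0.1478 / 0.32983 = 0.4481
O = 0.4481 > 0.3 → Yes.

Yes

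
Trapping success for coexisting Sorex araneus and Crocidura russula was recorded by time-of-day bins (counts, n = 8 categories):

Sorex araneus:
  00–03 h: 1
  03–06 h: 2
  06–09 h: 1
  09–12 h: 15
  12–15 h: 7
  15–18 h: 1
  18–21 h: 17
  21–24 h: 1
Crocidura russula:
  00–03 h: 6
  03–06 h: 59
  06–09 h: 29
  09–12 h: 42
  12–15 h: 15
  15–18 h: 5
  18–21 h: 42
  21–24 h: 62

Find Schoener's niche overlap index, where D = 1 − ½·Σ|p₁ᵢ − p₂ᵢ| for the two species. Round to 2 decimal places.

0.51

Proportions for Sorex araneus (n=45): 1/45=0.0222, 2/45=0.0444, 1/45=0.0222, 15/45=0.3333, 7/45=0.1556, 1/45=0.0222, 17/45=0.3778, 1/45=0.0222
Proportions for Crocidura russula (n=260): 6/260=0.0231, 59/260=0.2269, 29/260=0.1115, 42/260=0.1615, 15/260=0.0577, 5/260=0.0192, 42/260=0.1615, 62/260=0.2385
Σ|p₁ᵢ − p₂ᵢ| = 0.0009 + 0.1825 + 0.0893 + 0.1718 + 0.0979 + 0.0030 + 0.2163 + 0.2163 = 0.9780
D = 1 − ½ × 0.9780 = 1 − 0.48900 = 0.51100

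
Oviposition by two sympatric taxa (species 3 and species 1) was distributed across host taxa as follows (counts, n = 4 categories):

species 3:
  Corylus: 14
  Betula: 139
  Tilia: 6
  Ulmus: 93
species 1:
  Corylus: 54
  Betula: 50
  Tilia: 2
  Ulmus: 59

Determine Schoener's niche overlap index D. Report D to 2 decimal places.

0.73

Proportions for species 3 (n=252): 14/252=0.0556, 139/252=0.5516, 6/252=0.0238, 93/252=0.3690
Proportions for species 1 (n=165): 54/165=0.3273, 50/165=0.3030, 2/165=0.0121, 59/165=0.3576
Σ|p₁ᵢ − p₂ᵢ| = 0.2717 + 0.2486 + 0.0117 + 0.0114 = 0.5434
D = 1 − ½ × 0.5434 = 1 − 0.27170 = 0.72830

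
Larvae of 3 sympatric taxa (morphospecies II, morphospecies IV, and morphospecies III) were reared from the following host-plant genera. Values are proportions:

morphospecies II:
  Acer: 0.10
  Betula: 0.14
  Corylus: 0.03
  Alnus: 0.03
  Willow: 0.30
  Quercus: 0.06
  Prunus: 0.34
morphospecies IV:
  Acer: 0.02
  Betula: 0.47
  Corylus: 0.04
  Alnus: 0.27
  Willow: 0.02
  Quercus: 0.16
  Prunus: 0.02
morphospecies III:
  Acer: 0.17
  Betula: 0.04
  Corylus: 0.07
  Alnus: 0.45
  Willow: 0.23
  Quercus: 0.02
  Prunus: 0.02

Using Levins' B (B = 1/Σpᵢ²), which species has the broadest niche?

Σp_IIᵢ² = 0.10² + 0.14² + 0.03² + 0.03² + 0.30² + 0.06² + 0.34² = 0.0100 + 0.0196 + 0.0009 + 0.0009 + 0.0900 + 0.0036 + 0.1156 = 0.2406
B_II = 1 / 0.2406 = 4.1563
Σp_IVᵢ² = 0.02² + 0.47² + 0.04² + 0.27² + 0.02² + 0.16² + 0.02² = 0.0004 + 0.2209 + 0.0016 + 0.0729 + 0.0004 + 0.0256 + 0.0004 = 0.3222
B_IV = 1 / 0.3222 = 3.1037
Σp_IIIᵢ² = 0.17² + 0.04² + 0.07² + 0.45² + 0.23² + 0.02² + 0.02² = 0.0289 + 0.0016 + 0.0049 + 0.2025 + 0.0529 + 0.0004 + 0.0004 = 0.2916
B_III = 1 / 0.2916 = 3.4294
Highest B → broadest niche (most generalist): morphospecies II (B = 4.16).

morphospecies II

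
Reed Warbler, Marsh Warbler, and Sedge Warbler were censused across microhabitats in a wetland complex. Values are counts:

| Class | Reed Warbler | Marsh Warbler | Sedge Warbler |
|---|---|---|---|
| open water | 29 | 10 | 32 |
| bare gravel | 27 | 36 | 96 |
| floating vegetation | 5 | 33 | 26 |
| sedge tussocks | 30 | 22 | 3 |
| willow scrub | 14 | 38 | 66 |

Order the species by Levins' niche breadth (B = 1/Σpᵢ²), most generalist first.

Marsh Warbler > Reed Warbler > Sedge Warbler

Proportions for Reed Warbler (n=105): 29/105=0.2762, 27/105=0.2571, 5/105=0.0476, 30/105=0.2857, 14/105=0.1333
Proportions for Marsh Warbler (n=139): 10/139=0.0719, 36/139=0.2590, 33/139=0.2374, 22/139=0.1583, 38/139=0.2734
Proportions for Sedge Warbler (n=223): 32/223=0.1435, 96/223=0.4305, 26/223=0.1166, 3/223=0.0135, 66/223=0.2960
Σp_Reedᵢ² = 0.2762² + 0.2571² + 0.0476² + 0.2857² + 0.1333² = 0.076286 + 0.066100 + 0.002266 + 0.081624 + 0.017769 = 0.244045
B_Reed = 1 / 0.244045 = 4.0976
Σp_Marsᵢ² = 0.0719² + 0.2590² + 0.2374² + 0.1583² + 0.2734² = 0.005170 + 0.067081 + 0.056359 + 0.025059 + 0.074748 = 0.228417
B_Mars = 1 / 0.228417 = 4.3780
Σp_Sedgᵢ² = 0.1435² + 0.4305² + 0.1166² + 0.0135² + 0.2960² = 0.020592 + 0.185330 + 0.013596 + 0.000182 + 0.087616 = 0.307316
B_Sedg = 1 / 0.307316 = 3.2540
Ranking by B (broadest → narrowest): Marsh Warbler (4.38) > Reed Warbler (4.10) > Sedge Warbler (3.25)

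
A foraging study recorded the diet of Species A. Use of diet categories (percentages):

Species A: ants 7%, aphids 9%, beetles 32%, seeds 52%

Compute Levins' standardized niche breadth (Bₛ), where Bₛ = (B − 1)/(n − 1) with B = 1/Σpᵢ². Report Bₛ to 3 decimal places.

Convert percentages to proportions (divide by 100).
Σpᵢ² = 0.07² + 0.09² + 0.32² + 0.52² = 0.0049 + 0.0081 + 0.1024 + 0.2704 = 0.3858
B = 1 / 0.3858 = 2.59202
Bₛ = (B − 1)/(n − 1) = (2.59202 − 1)/(4 − 1) = 1.59202/3 = 0.53067

0.531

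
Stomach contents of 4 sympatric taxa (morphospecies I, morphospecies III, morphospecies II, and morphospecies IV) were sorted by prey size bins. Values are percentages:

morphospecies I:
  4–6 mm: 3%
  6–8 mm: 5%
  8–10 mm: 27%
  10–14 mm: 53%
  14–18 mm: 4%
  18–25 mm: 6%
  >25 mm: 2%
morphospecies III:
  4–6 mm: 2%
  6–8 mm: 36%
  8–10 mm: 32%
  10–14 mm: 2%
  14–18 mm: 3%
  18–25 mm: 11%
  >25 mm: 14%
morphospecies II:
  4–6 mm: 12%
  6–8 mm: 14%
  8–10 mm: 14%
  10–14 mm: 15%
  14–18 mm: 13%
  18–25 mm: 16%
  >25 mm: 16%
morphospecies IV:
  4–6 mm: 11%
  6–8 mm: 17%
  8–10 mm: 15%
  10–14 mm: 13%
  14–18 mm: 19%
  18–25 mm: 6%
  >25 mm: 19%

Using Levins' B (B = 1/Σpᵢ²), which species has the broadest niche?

Convert percentages to proportions (divide by 100).
Σp_Iᵢ² = 0.03² + 0.05² + 0.27² + 0.53² + 0.04² + 0.06² + 0.02² = 0.0009 + 0.0025 + 0.0729 + 0.2809 + 0.0016 + 0.0036 + 0.0004 = 0.3628
B_I = 1 / 0.3628 = 2.7563
Σp_IIIᵢ² = 0.02² + 0.36² + 0.32² + 0.02² + 0.03² + 0.11² + 0.14² = 0.0004 + 0.1296 + 0.1024 + 0.0004 + 0.0009 + 0.0121 + 0.0196 = 0.2654
B_III = 1 / 0.2654 = 3.7679
Σp_IIᵢ² = 0.12² + 0.14² + 0.14² + 0.15² + 0.13² + 0.16² + 0.16² = 0.0144 + 0.0196 + 0.0196 + 0.0225 + 0.0169 + 0.0256 + 0.0256 = 0.1442
B_II = 1 / 0.1442 = 6.9348
Σp_IVᵢ² = 0.11² + 0.17² + 0.15² + 0.13² + 0.19² + 0.06² + 0.19² = 0.0121 + 0.0289 + 0.0225 + 0.0169 + 0.0361 + 0.0036 + 0.0361 = 0.1562
B_IV = 1 / 0.1562 = 6.4020
Highest B → broadest niche (most generalist): morphospecies II (B = 6.93).

morphospecies II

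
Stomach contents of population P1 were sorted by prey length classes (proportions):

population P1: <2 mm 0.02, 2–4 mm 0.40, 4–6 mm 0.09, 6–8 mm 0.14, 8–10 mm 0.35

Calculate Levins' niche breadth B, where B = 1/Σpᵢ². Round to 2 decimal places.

3.22

Σpᵢ² = 0.02² + 0.40² + 0.09² + 0.14² + 0.35² = 0.0004 + 0.1600 + 0.0081 + 0.0196 + 0.1225 = 0.3106
B = 1 / 0.3106 = 3.2196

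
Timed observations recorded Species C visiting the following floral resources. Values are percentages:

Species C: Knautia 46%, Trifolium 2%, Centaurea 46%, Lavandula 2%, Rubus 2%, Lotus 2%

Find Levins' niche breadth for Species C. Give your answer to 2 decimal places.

2.35

Convert percentages to proportions (divide by 100).
Σpᵢ² = 0.46² + 0.02² + 0.46² + 0.02² + 0.02² + 0.02² = 0.2116 + 0.0004 + 0.2116 + 0.0004 + 0.0004 + 0.0004 = 0.4248
B = 1 / 0.4248 = 2.3540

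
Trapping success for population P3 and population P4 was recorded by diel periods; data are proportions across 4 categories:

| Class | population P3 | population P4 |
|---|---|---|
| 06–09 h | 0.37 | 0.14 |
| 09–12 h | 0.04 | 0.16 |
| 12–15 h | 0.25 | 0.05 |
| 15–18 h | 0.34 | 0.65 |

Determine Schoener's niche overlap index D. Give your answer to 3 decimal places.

0.570

Σ|p₁ᵢ − p₂ᵢ| = 0.23 + 0.12 + 0.20 + 0.31 = 0.86
D = 1 − ½ × 0.86 = 1 − 0.430 = 0.57000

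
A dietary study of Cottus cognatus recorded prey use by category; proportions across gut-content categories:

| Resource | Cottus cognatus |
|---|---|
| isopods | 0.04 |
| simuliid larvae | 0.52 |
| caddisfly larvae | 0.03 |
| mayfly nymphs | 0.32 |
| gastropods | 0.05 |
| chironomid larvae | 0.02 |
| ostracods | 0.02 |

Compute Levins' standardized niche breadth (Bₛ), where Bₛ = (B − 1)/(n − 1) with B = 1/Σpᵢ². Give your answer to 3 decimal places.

0.274

Σpᵢ² = 0.04² + 0.52² + 0.03² + 0.32² + 0.05² + 0.02² + 0.02² = 0.0016 + 0.2704 + 0.0009 + 0.1024 + 0.0025 + 0.0004 + 0.0004 = 0.3786
B = 1 / 0.3786 = 2.64131
Bₛ = (B − 1)/(n − 1) = (2.64131 − 1)/(7 − 1) = 1.64131/6 = 0.27355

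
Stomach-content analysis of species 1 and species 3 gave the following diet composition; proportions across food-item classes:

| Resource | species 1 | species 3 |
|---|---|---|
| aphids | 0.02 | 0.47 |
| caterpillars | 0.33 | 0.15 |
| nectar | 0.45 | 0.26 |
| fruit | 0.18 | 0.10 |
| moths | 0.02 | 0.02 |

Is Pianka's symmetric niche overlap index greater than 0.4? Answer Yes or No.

Σ p₁ᵢp₂ᵢ = 0.0094 + 0.0495 + 0.1170 + 0.0180 + 0.0004 = 0.1943
Σp_1ᵢ² = 0.02² + 0.33² + 0.45² + 0.18² + 0.02² = 0.0004 + 0.1089 + 0.2025 + 0.0324 + 0.0004 = 0.3446
Σp_2ᵢ² = 0.47² + 0.15² + 0.26² + 0.10² + 0.02² = 0.2209 + 0.0225 + 0.0676 + 0.0100 + 0.0004 = 0.3214
O = 0.1943 / √(0.3446 × 0.3214) = 0.1943 / 0.33280 = 0.5838
O = 0.5838 > 0.4 → Yes.

Yes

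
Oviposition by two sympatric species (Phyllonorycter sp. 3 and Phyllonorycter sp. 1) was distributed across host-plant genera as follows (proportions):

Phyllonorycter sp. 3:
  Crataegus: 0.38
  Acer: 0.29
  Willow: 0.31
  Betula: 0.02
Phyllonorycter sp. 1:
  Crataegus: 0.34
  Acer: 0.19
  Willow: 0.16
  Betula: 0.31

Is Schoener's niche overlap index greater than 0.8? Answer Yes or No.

Σ|p₁ᵢ − p₂ᵢ| = 0.04 + 0.10 + 0.15 + 0.29 = 0.58
D = 1 − ½ × 0.58 = 1 − 0.290 = 0.7100
D = 0.7100 < 0.8 → No.

No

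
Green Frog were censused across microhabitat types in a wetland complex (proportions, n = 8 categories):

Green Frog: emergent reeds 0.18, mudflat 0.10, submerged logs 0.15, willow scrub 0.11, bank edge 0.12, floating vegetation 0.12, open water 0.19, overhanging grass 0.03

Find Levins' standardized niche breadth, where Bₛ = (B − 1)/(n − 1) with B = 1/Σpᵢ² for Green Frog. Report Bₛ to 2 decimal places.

0.86

Σpᵢ² = 0.18² + 0.10² + 0.15² + 0.11² + 0.12² + 0.12² + 0.19² + 0.03² = 0.0324 + 0.0100 + 0.0225 + 0.0121 + 0.0144 + 0.0144 + 0.0361 + 0.0009 = 0.1428
B = 1 / 0.1428 = 7.0028
Bₛ = (B − 1)/(n − 1) = (7.0028 − 1)/(8 − 1) = 6.0028/7 = 0.8575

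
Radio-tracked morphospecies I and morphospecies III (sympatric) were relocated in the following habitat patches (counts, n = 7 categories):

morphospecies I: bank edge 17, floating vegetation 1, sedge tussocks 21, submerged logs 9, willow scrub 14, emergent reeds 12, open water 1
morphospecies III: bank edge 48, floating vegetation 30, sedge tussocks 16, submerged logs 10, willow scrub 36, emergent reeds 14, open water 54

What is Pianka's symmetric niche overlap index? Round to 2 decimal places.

0.66

Proportions for morphospecies I (n=75): 17/75=0.2267, 1/75=0.0133, 21/75=0.2800, 9/75=0.1200, 14/75=0.1867, 12/75=0.1600, 1/75=0.0133
Proportions for morphospecies III (n=208): 48/208=0.2308, 30/208=0.1442, 16/208=0.0769, 10/208=0.0481, 36/208=0.1731, 14/208=0.0673, 54/208=0.2596
Σ p₁ᵢp₂ᵢ = 0.052322 + 0.001918 + 0.021532 + 0.005772 + 0.032318 + 0.010768 + 0.003453 = 0.128083
Σp_1ᵢ² = 0.2267² + 0.0133² + 0.2800² + 0.1200² + 0.1867² + 0.1600² + 0.0133² = 0.051393 + 0.000177 + 0.078400 + 0.014400 + 0.034857 + 0.025600 + 0.000177 = 0.205004
Σp_2ᵢ² = 0.2308² + 0.1442² + 0.0769² + 0.0481² + 0.1731² + 0.0673² + 0.2596² = 0.053269 + 0.020794 + 0.005914 + 0.002314 + 0.029964 + 0.004529 + 0.067392 = 0.184176
O = 0.128083 / √(0.205004 × 0.184176) = 0.128083 / 0.1943111 = 0.6592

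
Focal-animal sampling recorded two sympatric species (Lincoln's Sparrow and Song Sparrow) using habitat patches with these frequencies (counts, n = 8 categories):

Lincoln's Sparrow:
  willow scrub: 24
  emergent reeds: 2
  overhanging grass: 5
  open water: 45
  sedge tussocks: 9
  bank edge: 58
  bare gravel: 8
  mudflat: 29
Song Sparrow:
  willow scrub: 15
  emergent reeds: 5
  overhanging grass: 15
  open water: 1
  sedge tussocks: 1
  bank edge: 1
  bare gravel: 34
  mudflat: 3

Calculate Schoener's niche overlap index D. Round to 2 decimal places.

0.30

Proportions for Lincoln's Sparrow (n=180): 24/180=0.1333, 2/180=0.0111, 5/180=0.0278, 45/180=0.2500, 9/180=0.0500, 58/180=0.3222, 8/180=0.0444, 29/180=0.1611
Proportions for Song Sparrow (n=75): 15/75=0.2000, 5/75=0.0667, 15/75=0.2000, 1/75=0.0133, 1/75=0.0133, 1/75=0.0133, 34/75=0.4533, 3/75=0.0400
Σ|p₁ᵢ − p₂ᵢ| = 0.0667 + 0.0556 + 0.1722 + 0.2367 + 0.0367 + 0.3089 + 0.4089 + 0.1211 = 1.4068
D = 1 − ½ × 1.4068 = 1 − 0.70340 = 0.29660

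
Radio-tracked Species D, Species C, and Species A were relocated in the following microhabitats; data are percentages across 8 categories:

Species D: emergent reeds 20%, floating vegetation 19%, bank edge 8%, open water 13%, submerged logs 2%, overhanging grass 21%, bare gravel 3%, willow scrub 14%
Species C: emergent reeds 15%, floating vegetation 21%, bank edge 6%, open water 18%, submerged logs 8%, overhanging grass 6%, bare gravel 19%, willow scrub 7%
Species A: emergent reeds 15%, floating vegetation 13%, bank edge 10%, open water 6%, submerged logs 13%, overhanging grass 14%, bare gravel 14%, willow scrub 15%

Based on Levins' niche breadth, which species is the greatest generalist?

Convert percentages to proportions (divide by 100).
Σp_Dᵢ² = 0.20² + 0.19² + 0.08² + 0.13² + 0.02² + 0.21² + 0.03² + 0.14² = 0.0400 + 0.0361 + 0.0064 + 0.0169 + 0.0004 + 0.0441 + 0.0009 + 0.0196 = 0.1644
B_D = 1 / 0.1644 = 6.0827
Σp_Cᵢ² = 0.15² + 0.21² + 0.06² + 0.18² + 0.08² + 0.06² + 0.19² + 0.07² = 0.0225 + 0.0441 + 0.0036 + 0.0324 + 0.0064 + 0.0036 + 0.0361 + 0.0049 = 0.1536
B_C = 1 / 0.1536 = 6.5104
Σp_Aᵢ² = 0.15² + 0.13² + 0.10² + 0.06² + 0.13² + 0.14² + 0.14² + 0.15² = 0.0225 + 0.0169 + 0.0100 + 0.0036 + 0.0169 + 0.0196 + 0.0196 + 0.0225 = 0.1316
B_A = 1 / 0.1316 = 7.5988
Highest B → broadest niche (most generalist): Species A (B = 7.60).

Species A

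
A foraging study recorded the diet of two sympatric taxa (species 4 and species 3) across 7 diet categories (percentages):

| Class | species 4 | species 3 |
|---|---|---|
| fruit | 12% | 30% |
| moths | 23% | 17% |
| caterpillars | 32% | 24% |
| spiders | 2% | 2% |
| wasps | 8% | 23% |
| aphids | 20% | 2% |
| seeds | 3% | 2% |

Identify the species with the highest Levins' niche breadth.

Convert percentages to proportions (divide by 100).
Σp_4ᵢ² = 0.12² + 0.23² + 0.32² + 0.02² + 0.08² + 0.20² + 0.03² = 0.0144 + 0.0529 + 0.1024 + 0.0004 + 0.0064 + 0.0400 + 0.0009 = 0.2174
B_4 = 1 / 0.2174 = 4.5998
Σp_3ᵢ² = 0.30² + 0.17² + 0.24² + 0.02² + 0.23² + 0.02² + 0.02² = 0.0900 + 0.0289 + 0.0576 + 0.0004 + 0.0529 + 0.0004 + 0.0004 = 0.2306
B_3 = 1 / 0.2306 = 4.3365
Highest B → broadest niche (most generalist): species 4 (B = 4.60).

species 4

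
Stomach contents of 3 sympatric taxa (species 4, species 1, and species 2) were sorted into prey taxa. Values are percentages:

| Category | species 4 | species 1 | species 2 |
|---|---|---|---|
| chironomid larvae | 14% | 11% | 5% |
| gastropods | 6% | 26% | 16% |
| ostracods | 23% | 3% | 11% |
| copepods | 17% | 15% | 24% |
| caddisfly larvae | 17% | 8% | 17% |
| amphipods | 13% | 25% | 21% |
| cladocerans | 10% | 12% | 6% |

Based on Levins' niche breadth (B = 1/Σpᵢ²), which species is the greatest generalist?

species 4

Convert percentages to proportions (divide by 100).
Σp_4ᵢ² = 0.14² + 0.06² + 0.23² + 0.17² + 0.17² + 0.13² + 0.10² = 0.0196 + 0.0036 + 0.0529 + 0.0289 + 0.0289 + 0.0169 + 0.0100 = 0.1608
B_4 = 1 / 0.1608 = 6.2189
Σp_1ᵢ² = 0.11² + 0.26² + 0.03² + 0.15² + 0.08² + 0.25² + 0.12² = 0.0121 + 0.0676 + 0.0009 + 0.0225 + 0.0064 + 0.0625 + 0.0144 = 0.1864
B_1 = 1 / 0.1864 = 5.3648
Σp_2ᵢ² = 0.05² + 0.16² + 0.11² + 0.24² + 0.17² + 0.21² + 0.06² = 0.0025 + 0.0256 + 0.0121 + 0.0576 + 0.0289 + 0.0441 + 0.0036 = 0.1744
B_2 = 1 / 0.1744 = 5.7339
Highest B → broadest niche (most generalist): species 4 (B = 6.22).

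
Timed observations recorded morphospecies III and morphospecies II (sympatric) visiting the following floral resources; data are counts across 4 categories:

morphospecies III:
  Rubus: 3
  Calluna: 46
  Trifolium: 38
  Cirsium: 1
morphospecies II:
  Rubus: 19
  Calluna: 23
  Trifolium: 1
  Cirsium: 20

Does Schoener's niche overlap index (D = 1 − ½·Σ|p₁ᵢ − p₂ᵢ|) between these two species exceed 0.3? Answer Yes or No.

Proportions for morphospecies III (n=88): 3/88=0.0341, 46/88=0.5227, 38/88=0.4318, 1/88=0.0114
Proportions for morphospecies II (n=63): 19/63=0.3016, 23/63=0.3651, 1/63=0.0159, 20/63=0.3175
Σ|p₁ᵢ − p₂ᵢ| = 0.2675 + 0.1576 + 0.4159 + 0.3061 = 1.1471
D = 1 − ½ × 1.1471 = 1 − 0.57355 = 0.42645
D = 0.42645 > 0.3 → Yes.

Yes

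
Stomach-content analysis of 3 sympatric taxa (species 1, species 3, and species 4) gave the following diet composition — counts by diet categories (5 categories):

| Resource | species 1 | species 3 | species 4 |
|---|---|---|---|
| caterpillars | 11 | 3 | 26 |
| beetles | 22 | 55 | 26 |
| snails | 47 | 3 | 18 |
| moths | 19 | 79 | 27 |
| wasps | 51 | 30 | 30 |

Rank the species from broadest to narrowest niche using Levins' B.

Proportions for species 1 (n=150): 11/150=0.0733, 22/150=0.1467, 47/150=0.3133, 19/150=0.1267, 51/150=0.3400
Proportions for species 3 (n=170): 3/170=0.0176, 55/170=0.3235, 3/170=0.0176, 79/170=0.4647, 30/170=0.1765
Proportions for species 4 (n=127): 26/127=0.2047, 26/127=0.2047, 18/127=0.1417, 27/127=0.2126, 30/127=0.2362
Σp_1ᵢ² = 0.0733² + 0.1467² + 0.3133² + 0.1267² + 0.3400² = 0.005373 + 0.021521 + 0.098157 + 0.016053 + 0.115600 = 0.256704
B_1 = 1 / 0.256704 = 3.8955
Σp_3ᵢ² = 0.0176² + 0.3235² + 0.0176² + 0.4647² + 0.1765² = 0.000310 + 0.104652 + 0.000310 + 0.215946 + 0.031152 = 0.352370
B_3 = 1 / 0.352370 = 2.8379
Σp_4ᵢ² = 0.2047² + 0.2047² + 0.1417² + 0.2126² + 0.2362² = 0.041902 + 0.041902 + 0.020079 + 0.045199 + 0.055790 = 0.204872
B_4 = 1 / 0.204872 = 4.8811
Ranking by B (broadest → narrowest): species 4 (4.88) > species 1 (3.90) > species 3 (2.84)

species 4 > species 1 > species 3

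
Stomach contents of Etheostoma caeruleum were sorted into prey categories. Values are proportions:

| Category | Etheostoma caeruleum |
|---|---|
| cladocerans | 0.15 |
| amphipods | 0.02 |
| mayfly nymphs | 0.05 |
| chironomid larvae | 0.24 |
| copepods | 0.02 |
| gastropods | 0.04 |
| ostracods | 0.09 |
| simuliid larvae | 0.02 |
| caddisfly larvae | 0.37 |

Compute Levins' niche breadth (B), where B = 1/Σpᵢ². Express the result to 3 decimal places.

4.340

Σpᵢ² = 0.15² + 0.02² + 0.05² + 0.24² + 0.02² + 0.04² + 0.09² + 0.02² + 0.37² = 0.0225 + 0.0004 + 0.0025 + 0.0576 + 0.0004 + 0.0016 + 0.0081 + 0.0004 + 0.1369 = 0.2304
B = 1 / 0.2304 = 4.34028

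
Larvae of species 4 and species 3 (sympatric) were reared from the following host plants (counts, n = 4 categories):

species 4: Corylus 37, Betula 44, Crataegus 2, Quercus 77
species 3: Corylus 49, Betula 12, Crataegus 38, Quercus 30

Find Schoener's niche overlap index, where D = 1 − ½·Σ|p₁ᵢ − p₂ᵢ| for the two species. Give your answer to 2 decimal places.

Proportions for species 4 (n=160): 37/160=0.2313, 44/160=0.2750, 2/160=0.0125, 77/160=0.4813
Proportions for species 3 (n=129): 49/129=0.3798, 12/129=0.0930, 38/129=0.2946, 30/129=0.2326
Σ|p₁ᵢ − p₂ᵢ| = 0.1485 + 0.1820 + 0.2821 + 0.2487 = 0.8613
D = 1 − ½ × 0.8613 = 1 − 0.43065 = 0.56935

0.57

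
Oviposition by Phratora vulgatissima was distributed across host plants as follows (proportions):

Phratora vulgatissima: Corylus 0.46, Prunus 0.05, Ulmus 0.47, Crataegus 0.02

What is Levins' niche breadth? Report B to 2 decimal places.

2.30

Σpᵢ² = 0.46² + 0.05² + 0.47² + 0.02² = 0.2116 + 0.0025 + 0.2209 + 0.0004 = 0.4354
B = 1 / 0.4354 = 2.2967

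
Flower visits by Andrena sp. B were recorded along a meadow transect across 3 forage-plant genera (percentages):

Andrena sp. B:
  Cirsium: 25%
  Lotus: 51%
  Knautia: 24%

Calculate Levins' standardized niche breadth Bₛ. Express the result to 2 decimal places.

0.82

Convert percentages to proportions (divide by 100).
Σpᵢ² = 0.25² + 0.51² + 0.24² = 0.0625 + 0.2601 + 0.0576 = 0.3802
B = 1 / 0.3802 = 2.6302
Bₛ = (B − 1)/(n − 1) = (2.6302 − 1)/(3 − 1) = 1.6302/2 = 0.8151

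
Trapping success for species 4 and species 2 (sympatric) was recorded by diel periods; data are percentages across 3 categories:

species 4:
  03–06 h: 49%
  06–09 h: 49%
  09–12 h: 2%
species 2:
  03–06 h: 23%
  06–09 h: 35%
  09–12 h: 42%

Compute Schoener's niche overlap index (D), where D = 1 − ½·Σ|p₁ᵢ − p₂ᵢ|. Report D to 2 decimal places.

0.60

Convert percentages to proportions (divide by 100).
Σ|p₁ᵢ − p₂ᵢ| = 0.26 + 0.14 + 0.40 = 0.80
D = 1 − ½ × 0.80 = 1 − 0.400 = 0.6000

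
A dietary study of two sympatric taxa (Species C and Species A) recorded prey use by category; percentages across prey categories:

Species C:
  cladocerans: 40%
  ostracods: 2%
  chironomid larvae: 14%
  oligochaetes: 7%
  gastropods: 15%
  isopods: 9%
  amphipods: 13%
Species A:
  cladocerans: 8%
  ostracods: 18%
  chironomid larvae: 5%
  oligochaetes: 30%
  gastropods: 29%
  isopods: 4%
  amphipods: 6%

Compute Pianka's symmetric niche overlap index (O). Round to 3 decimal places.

0.523

Convert percentages to proportions (divide by 100).
Σ p₁ᵢp₂ᵢ = 0.0320 + 0.0036 + 0.0070 + 0.0210 + 0.0435 + 0.0036 + 0.0078 = 0.1185
Σp_1ᵢ² = 0.40² + 0.02² + 0.14² + 0.07² + 0.15² + 0.09² + 0.13² = 0.1600 + 0.0004 + 0.0196 + 0.0049 + 0.0225 + 0.0081 + 0.0169 = 0.2324
Σp_2ᵢ² = 0.08² + 0.18² + 0.05² + 0.30² + 0.29² + 0.04² + 0.06² = 0.0064 + 0.0324 + 0.0025 + 0.0900 + 0.0841 + 0.0016 + 0.0036 = 0.2206
O = 0.1185 / √(0.2324 × 0.2206) = 0.1185 / 0.226423 = 0.52336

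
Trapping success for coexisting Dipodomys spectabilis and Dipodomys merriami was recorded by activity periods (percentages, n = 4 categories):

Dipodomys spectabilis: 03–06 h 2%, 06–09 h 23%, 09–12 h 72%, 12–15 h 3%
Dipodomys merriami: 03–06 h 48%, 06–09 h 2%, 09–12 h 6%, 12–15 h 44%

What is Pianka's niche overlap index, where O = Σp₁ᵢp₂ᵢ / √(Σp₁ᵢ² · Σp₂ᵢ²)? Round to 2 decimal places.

Convert percentages to proportions (divide by 100).
Σ p₁ᵢp₂ᵢ = 0.0096 + 0.0046 + 0.0432 + 0.0132 = 0.0706
Σp_1ᵢ² = 0.02² + 0.23² + 0.72² + 0.03² = 0.0004 + 0.0529 + 0.5184 + 0.0009 = 0.5726
Σp_2ᵢ² = 0.48² + 0.02² + 0.06² + 0.44² = 0.2304 + 0.0004 + 0.0036 + 0.1936 = 0.4280
O = 0.0706 / √(0.5726 × 0.4280) = 0.0706 / 0.49505 = 0.1426

0.14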